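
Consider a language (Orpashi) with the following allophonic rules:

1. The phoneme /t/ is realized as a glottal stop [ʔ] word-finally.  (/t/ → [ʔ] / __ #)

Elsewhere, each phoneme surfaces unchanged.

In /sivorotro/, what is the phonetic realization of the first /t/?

/t/ (between /o/ and /r/) fails the environment for rule 1, so it stays [t].

[t]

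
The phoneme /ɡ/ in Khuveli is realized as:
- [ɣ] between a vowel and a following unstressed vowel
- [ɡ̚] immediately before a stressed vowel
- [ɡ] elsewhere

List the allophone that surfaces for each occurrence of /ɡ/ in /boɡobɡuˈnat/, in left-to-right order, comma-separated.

[ɣ], [ɡ]

Occurrence 1 (position 3): between a vowel and a following unstressed vowel → [ɣ].
Occurrence 2 (position 6): no conditioning environment matches → elsewhere allophone [ɡ].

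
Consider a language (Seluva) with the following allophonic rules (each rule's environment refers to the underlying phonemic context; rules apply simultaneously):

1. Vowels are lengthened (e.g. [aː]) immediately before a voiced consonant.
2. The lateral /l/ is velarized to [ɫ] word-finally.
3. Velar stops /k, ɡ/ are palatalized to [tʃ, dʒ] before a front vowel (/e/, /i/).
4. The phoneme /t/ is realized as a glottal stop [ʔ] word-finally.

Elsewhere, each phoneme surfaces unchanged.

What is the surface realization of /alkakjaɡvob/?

[aːlkakjaːɡvoːb]

Rule 1 applies to /a/ (word-initial: before a voiced consonant) → [aː].
/l/ (between /a/ and /k/): rule 2 targets it, but not word-finally → unchanged [l].
/k/ (between /l/ and /a/): rule 3 targets it, but not before a front vowel → unchanged [k].
/a/ (between /k/ and /k/) is in the target of rule 1 but the environment (before a voiced consonant) is not met → [a].
/k/ (between /a/ and /j/) fails the environment for rule 3, so it stays [k].
/j/ (between /k/ and /a/): no rule targets it → [j].
Rule 1 applies to /a/ (between /j/ and /ɡ/: before a voiced consonant) → [aː].
/ɡ/ (between /a/ and /v/) is in the target of rule 3 but the environment (before a front vowel) is not met → [ɡ].
/v/ (between /ɡ/ and /o/): no rule targets it → [v].
/o/ meets the environment for rule 1 (before a voiced consonant) → [oː].
/b/ — not in any rule's target class → [b].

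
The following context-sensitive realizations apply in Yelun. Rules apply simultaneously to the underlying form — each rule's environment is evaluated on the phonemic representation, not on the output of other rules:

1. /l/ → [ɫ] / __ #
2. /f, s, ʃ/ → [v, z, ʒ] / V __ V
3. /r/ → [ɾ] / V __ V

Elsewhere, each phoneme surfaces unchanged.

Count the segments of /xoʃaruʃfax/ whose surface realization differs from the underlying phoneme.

2

Segments that undergo a rule: /ʃ/ → [ʒ] (rule 2); /r/ → [ɾ] (rule 3).
All other segments surface unchanged.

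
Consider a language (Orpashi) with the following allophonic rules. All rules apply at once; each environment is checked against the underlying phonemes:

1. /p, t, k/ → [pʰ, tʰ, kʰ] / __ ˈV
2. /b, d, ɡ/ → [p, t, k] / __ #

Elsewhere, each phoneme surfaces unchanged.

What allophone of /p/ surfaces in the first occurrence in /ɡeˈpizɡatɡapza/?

/p/ meets the environment for rule 1 (immediately before a stressed vowel) → [pʰ].

[pʰ]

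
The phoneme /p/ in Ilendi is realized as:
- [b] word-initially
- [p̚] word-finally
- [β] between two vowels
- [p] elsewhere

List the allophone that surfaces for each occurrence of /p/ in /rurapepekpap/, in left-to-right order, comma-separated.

[β], [β], [p], [p̚]

Occurrence 1 (position 5): between two vowels → [β].
Occurrence 2 (position 7): between two vowels → [β].
Occurrence 3 (position 10): no conditioning environment matches → elsewhere allophone [p].
Occurrence 4 (position 12): word-finally → [p̚].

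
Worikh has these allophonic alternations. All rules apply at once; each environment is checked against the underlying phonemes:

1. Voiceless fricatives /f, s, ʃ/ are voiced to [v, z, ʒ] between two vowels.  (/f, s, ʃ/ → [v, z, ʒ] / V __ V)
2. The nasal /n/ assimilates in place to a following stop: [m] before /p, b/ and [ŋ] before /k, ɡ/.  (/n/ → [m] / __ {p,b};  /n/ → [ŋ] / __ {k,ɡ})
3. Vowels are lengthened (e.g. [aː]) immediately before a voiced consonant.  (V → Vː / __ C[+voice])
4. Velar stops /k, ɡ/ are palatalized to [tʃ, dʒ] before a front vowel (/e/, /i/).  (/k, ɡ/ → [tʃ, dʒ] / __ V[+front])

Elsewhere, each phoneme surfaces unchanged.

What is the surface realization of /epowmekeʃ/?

[epoːwmetʃeʃ]

/e/ (word-initial) fails the environment for rule 3, so it stays [e].
/p/ — not in any rule's target class → [p].
/o/ (between /p/ and /w/) occurs before a voiced consonant → [oː] by rule 3.
/w/ stays [w].
/m/ (between /w/ and /e/): no rule targets it → [m].
/e/ — between /m/ and /k/; rule 3 does not apply here → [e].
/k/ meets the environment for rule 4 (before a front vowel) → [tʃ].
/e/ (between /k/ and /ʃ/) is in the target of rule 3 but the environment (before a voiced consonant) is not met → [e].
/ʃ/ — word-final; rule 1 does not apply here → [ʃ].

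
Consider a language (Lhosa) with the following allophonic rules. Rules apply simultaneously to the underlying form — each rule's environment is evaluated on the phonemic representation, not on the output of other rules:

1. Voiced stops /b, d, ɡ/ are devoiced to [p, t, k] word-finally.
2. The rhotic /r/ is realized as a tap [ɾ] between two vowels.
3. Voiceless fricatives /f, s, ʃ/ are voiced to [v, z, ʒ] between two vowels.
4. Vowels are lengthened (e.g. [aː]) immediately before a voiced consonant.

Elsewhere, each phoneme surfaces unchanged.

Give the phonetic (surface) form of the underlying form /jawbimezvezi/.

/j/ — not in any rule's target class → [j].
/a/ (between /j/ and /w/): before a voiced consonant, so rule 4 applies → [aː].
/w/ — not in any rule's target class → [w].
/b/ (between /w/ and /i/) fails the environment for rule 1, so it stays [b].
/i/ (between /b/ and /m/) occurs before a voiced consonant → [iː] by rule 4.
/m/ stays [m].
/e/ — between /m/ and /z/, before a voiced consonant — surfaces as [eː] (rule 4).
/z/ — not in any rule's target class → [z].
/v/ — not in any rule's target class → [v].
/e/ (between /v/ and /z/): before a voiced consonant, so rule 4 applies → [eː].
/z/ stays [z].
/i/ (word-final) is in the target of rule 4 but the environment (before a voiced consonant) is not met → [i].

[jaːwbiːmeːzveːzi]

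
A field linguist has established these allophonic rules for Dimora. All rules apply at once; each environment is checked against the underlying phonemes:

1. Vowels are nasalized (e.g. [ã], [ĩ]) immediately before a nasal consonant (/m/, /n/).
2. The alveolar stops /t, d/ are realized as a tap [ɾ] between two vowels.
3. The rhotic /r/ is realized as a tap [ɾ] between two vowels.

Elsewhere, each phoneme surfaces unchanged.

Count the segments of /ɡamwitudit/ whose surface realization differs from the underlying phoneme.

Segments that undergo a rule: /a/ → [ã] (rule 1); /t/ → [ɾ] (rule 2); /d/ → [ɾ] (rule 2).
All other segments surface unchanged.

3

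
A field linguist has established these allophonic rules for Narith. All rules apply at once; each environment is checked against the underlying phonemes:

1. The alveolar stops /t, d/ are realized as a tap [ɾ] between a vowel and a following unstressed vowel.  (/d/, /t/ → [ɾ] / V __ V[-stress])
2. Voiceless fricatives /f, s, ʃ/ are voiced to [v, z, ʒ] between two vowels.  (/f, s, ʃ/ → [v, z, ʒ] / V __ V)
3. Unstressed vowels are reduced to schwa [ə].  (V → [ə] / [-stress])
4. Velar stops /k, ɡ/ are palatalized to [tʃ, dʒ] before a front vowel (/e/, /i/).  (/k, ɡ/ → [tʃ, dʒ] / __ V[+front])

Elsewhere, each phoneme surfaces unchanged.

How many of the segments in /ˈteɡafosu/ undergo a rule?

5

Segments that undergo a rule: /a/ → [ə] (rule 3); /f/ → [v] (rule 2); /o/ → [ə] (rule 3); /s/ → [z] (rule 2); /u/ → [ə] (rule 3).
All other segments surface unchanged.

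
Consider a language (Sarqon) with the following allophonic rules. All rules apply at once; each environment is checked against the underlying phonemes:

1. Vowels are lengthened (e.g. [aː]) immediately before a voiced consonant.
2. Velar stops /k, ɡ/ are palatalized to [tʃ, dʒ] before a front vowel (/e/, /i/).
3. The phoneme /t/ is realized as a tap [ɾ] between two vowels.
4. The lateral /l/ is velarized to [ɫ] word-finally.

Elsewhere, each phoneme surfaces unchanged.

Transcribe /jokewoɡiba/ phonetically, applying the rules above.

/o/ (between /j/ and /k/) fails the environment for rule 1, so it stays [o].
Rule 2 applies to /k/ (between /o/ and /e/: before a front vowel) → [tʃ].
/e/ — between /k/ and /w/, before a voiced consonant — surfaces as [eː] (rule 1).
/o/ meets the environment for rule 1 (before a voiced consonant) → [oː].
Rule 2 applies to /ɡ/ (between /o/ and /i/: before a front vowel) → [dʒ].
/i/ (between /ɡ/ and /b/): before a voiced consonant, so rule 1 applies → [iː].
/a/ (word-final): rule 1 targets it, but not before a voiced consonant → unchanged [a].

[jotʃeːwoːdʒiːba]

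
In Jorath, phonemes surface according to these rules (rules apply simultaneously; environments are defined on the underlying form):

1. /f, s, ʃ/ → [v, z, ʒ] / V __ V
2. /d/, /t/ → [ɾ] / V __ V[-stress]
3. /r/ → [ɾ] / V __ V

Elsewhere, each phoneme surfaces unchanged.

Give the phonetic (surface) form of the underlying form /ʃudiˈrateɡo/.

[ʃuɾiˈɾaɾeɡo]

/ʃ/ (word-initial): rule 1 targets it, but not between two vowels → unchanged [ʃ].
/u/ (between /ʃ/ and /d/): no rule targets it → [u].
/d/ (between /u/ and /i/) occurs between a vowel and a following unstressed vowel → [ɾ] by rule 2.
/i/ stays [i].
/r/ (between /i/ and /a/) occurs between two vowels → [ɾ] by rule 3.
/a/ (between /r/ and /t/): no rule targets it → [a].
/t/ — between /a/ and /e/, between a vowel and a following unstressed vowel — surfaces as [ɾ] (rule 2).
/e/ (between /t/ and /ɡ/): no rule targets it → [e].
/ɡ/ (between /e/ and /o/): no rule targets it → [ɡ].
/o/ — not in any rule's target class → [o].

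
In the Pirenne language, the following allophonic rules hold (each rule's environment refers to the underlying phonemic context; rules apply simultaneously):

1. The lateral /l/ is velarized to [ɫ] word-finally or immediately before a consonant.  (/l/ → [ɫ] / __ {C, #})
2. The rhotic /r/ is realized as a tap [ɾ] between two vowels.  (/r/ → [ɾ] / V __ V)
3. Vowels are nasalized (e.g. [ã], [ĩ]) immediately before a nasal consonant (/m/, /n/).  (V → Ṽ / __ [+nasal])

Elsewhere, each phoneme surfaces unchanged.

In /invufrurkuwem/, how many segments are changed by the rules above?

Segments that undergo a rule: /i/ → [ĩ] (rule 3); /e/ → [ẽ] (rule 3).
All other segments surface unchanged.

2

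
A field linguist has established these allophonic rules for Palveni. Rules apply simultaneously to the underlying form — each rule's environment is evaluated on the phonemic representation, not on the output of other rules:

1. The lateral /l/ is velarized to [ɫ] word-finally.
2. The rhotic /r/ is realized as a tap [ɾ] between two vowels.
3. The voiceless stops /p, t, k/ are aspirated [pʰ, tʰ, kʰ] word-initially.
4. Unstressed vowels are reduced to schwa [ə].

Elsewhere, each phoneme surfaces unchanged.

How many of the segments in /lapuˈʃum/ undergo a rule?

Segments that undergo a rule: /a/ → [ə] (rule 4); /u/ → [ə] (rule 4).
All other segments surface unchanged.

2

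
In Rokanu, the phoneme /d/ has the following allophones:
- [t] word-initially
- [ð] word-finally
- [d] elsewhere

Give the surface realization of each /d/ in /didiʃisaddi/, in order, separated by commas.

Occurrence 1 (position 1): word-initially → [t].
Occurrence 2 (position 3): no conditioning environment matches → elsewhere allophone [d].
Occurrence 3 (position 9): no conditioning environment matches → elsewhere allophone [d].
Occurrence 4 (position 10): no conditioning environment matches → elsewhere allophone [d].

[t], [d], [d], [d]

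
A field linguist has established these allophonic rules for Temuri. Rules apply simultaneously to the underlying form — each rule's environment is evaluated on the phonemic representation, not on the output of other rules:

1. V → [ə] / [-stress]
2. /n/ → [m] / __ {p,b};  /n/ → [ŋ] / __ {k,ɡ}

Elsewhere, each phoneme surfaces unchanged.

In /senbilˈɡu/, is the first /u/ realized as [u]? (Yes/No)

Yes

/u/ (word-final) fails the environment for rule 1, so it stays [u].
The actual realization is [u], which matches [u].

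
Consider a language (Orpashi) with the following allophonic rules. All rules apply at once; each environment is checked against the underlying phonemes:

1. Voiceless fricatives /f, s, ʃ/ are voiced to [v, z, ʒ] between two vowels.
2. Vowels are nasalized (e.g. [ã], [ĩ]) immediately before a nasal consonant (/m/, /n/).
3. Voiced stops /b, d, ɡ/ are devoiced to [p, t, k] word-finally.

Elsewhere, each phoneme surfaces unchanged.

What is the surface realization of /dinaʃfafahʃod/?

/d/ (word-initial) is in the target of rule 3 but the environment (word-finally) is not met → [d].
/i/ — between /d/ and /n/, before a nasal consonant — surfaces as [ĩ] (rule 2).
/n/ — not in any rule's target class → [n].
/a/ (between /n/ and /ʃ/) is in the target of rule 2 but the environment (before a nasal consonant) is not met → [a].
/ʃ/ (between /a/ and /f/) fails the environment for rule 1, so it stays [ʃ].
/f/ — between /ʃ/ and /a/; rule 1 does not apply here → [f].
/a/ — between /f/ and /f/; rule 2 does not apply here → [a].
Rule 1 applies to /f/ (between /a/ and /a/: between two vowels) → [v].
/a/ — between /f/ and /h/; rule 2 does not apply here → [a].
/h/ stays [h].
/ʃ/ (between /h/ and /o/) is in the target of rule 1 but the environment (between two vowels) is not met → [ʃ].
/o/ (between /ʃ/ and /d/): rule 2 targets it, but not before a nasal consonant → unchanged [o].
/d/ (word-final): word-finally, so rule 3 applies → [t].

[dĩnaʃfavahʃot]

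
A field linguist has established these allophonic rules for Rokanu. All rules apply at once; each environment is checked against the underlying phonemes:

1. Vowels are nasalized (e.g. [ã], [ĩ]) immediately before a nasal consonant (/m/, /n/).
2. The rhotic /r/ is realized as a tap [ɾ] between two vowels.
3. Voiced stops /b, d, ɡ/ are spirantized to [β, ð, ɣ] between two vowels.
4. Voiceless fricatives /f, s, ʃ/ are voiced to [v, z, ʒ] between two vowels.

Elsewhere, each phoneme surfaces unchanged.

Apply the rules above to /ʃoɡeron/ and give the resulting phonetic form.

[ʃoɣeɾõn]

/ʃ/ — word-initial; rule 4 does not apply here → [ʃ].
/o/ (between /ʃ/ and /ɡ/) is in the target of rule 1 but the environment (before a nasal consonant) is not met → [o].
/ɡ/ (between /o/ and /e/): between two vowels, so rule 3 applies → [ɣ].
/e/ — between /ɡ/ and /r/; rule 1 does not apply here → [e].
/r/ — between /e/ and /o/, between two vowels — surfaces as [ɾ] (rule 2).
Rule 1 applies to /o/ (between /r/ and /n/: before a nasal consonant) → [õ].
/n/ stays [n].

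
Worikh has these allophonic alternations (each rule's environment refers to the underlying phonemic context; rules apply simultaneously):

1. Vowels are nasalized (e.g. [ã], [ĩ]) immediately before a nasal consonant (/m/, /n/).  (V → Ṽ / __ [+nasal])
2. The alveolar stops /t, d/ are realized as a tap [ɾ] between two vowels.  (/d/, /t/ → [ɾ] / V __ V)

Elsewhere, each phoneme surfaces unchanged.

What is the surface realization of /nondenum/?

[nõndẽnũm]

/n/ (word-initial) is unaffected → [n].
/o/ (between /n/ and /n/): before a nasal consonant, so rule 1 applies → [õ].
/n/ stays [n].
/d/ (between /n/ and /e/): rule 2 targets it, but not between two vowels → unchanged [d].
/e/ (between /d/ and /n/): before a nasal consonant, so rule 1 applies → [ẽ].
/n/ (between /e/ and /u/): no rule targets it → [n].
/u/ meets the environment for rule 1 (before a nasal consonant) → [ũ].
/m/ — not in any rule's target class → [m].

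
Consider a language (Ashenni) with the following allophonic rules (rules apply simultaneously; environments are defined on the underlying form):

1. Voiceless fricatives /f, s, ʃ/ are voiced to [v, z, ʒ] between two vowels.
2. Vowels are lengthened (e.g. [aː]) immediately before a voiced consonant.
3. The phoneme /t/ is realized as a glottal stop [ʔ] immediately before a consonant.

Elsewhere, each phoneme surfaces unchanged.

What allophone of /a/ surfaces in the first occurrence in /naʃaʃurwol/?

/a/ (between /n/ and /ʃ/) fails the environment for rule 2, so it stays [a].

[a]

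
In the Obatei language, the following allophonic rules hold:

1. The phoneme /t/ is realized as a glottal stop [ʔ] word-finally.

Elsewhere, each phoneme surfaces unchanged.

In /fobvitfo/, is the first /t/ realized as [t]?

Yes

/t/ (between /i/ and /f/): rule 1 targets it, but not word-finally → unchanged [t].
The actual realization is [t], which matches [t].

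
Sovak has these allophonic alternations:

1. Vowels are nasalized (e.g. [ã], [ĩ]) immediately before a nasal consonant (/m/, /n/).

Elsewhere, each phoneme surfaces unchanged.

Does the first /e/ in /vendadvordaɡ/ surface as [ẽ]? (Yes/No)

Yes

/e/ (between /v/ and /n/): before a nasal consonant, so rule 1 applies → [ẽ].
The actual realization is [ẽ], which matches [ẽ].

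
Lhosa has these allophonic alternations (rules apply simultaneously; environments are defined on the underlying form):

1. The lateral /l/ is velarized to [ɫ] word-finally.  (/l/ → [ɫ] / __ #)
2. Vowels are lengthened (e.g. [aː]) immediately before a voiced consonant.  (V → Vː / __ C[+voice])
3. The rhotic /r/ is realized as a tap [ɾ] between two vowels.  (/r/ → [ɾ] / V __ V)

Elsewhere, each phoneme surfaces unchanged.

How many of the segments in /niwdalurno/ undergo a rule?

Segments that undergo a rule: /i/ → [iː] (rule 2); /a/ → [aː] (rule 2); /u/ → [uː] (rule 2).
All other segments surface unchanged.

3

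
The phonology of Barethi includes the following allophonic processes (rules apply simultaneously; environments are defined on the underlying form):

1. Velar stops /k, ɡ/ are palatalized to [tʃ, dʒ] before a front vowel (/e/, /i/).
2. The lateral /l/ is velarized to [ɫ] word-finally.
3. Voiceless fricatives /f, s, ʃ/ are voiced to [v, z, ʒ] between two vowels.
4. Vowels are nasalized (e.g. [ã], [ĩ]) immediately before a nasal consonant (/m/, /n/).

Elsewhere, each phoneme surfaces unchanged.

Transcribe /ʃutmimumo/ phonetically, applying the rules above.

/ʃ/ (word-initial) fails the environment for rule 3, so it stays [ʃ].
/u/ (between /ʃ/ and /t/): rule 4 targets it, but not before a nasal consonant → unchanged [u].
/t/ — not in any rule's target class → [t].
/m/ — not in any rule's target class → [m].
/i/ (between /m/ and /m/): before a nasal consonant, so rule 4 applies → [ĩ].
/m/ (between /i/ and /u/) is unaffected → [m].
/u/ (between /m/ and /m/): before a nasal consonant, so rule 4 applies → [ũ].
/m/ — not in any rule's target class → [m].
/o/ (word-final) is in the target of rule 4 but the environment (before a nasal consonant) is not met → [o].

[ʃutmĩmũmo]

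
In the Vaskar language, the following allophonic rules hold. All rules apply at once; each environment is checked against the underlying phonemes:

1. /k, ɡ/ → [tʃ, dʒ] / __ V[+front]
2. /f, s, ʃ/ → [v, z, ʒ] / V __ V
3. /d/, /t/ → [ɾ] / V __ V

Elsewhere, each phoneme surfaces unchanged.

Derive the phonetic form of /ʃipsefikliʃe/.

[ʃipsevikliʒe]

/ʃ/ (word-initial): rule 2 targets it, but not between two vowels → unchanged [ʃ].
/i/ (between /ʃ/ and /p/) is unaffected → [i].
/p/ stays [p].
/s/ — between /p/ and /e/; rule 2 does not apply here → [s].
/e/ — not in any rule's target class → [e].
/f/ meets the environment for rule 2 (between two vowels) → [v].
/i/ stays [i].
/k/ (between /i/ and /l/) is in the target of rule 1 but the environment (before a front vowel) is not met → [k].
/l/ (between /k/ and /i/) is unaffected → [l].
/i/ — not in any rule's target class → [i].
Rule 2 applies to /ʃ/ (between /i/ and /e/: between two vowels) → [ʒ].
/e/ (word-final) is unaffected → [e].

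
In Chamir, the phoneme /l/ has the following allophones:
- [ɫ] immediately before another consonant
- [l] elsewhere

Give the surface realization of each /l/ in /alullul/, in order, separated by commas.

[l], [ɫ], [l], [l]

Occurrence 1 (position 2): no conditioning environment matches → elsewhere allophone [l].
Occurrence 2 (position 4): immediately before another consonant → [ɫ].
Occurrence 3 (position 5): no conditioning environment matches → elsewhere allophone [l].
Occurrence 4 (position 7): no conditioning environment matches → elsewhere allophone [l].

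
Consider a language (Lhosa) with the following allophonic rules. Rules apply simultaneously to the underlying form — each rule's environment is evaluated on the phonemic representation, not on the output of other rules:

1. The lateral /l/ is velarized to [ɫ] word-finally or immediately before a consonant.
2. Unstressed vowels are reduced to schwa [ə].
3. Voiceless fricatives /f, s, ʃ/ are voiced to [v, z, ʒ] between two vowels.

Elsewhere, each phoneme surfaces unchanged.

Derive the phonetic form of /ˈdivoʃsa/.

[ˈdivəʃsə]

/d/ (word-initial): no rule targets it → [d].
/i/ (between /d/ and /v/): rule 2 targets it, but not in an unstressed syllable → unchanged [i].
/v/ (between /i/ and /o/): no rule targets it → [v].
Rule 2 applies to /o/ (between /v/ and /ʃ/: in an unstressed syllable) → [ə].
/ʃ/ (between /o/ and /s/): rule 3 targets it, but not between two vowels → unchanged [ʃ].
/s/ (between /ʃ/ and /a/) is in the target of rule 3 but the environment (between two vowels) is not met → [s].
/a/ — word-final, in an unstressed syllable — surfaces as [ə] (rule 2).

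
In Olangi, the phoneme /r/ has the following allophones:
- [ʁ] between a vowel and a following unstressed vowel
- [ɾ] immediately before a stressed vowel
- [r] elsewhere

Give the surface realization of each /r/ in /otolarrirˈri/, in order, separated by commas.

[r], [r], [r], [ɾ]

Occurrence 1 (position 6): no conditioning environment matches → elsewhere allophone [r].
Occurrence 2 (position 7): no conditioning environment matches → elsewhere allophone [r].
Occurrence 3 (position 9): no conditioning environment matches → elsewhere allophone [r].
Occurrence 4 (position 10): immediately before a stressed vowel → [ɾ].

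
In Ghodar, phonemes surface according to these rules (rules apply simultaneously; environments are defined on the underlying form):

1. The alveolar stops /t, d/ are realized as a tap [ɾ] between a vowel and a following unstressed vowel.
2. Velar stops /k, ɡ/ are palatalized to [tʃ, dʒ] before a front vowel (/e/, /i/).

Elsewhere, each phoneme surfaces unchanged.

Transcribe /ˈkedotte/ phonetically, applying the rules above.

/k/ (word-initial) occurs before a front vowel → [tʃ] by rule 2.
/e/ stays [e].
/d/ — between /e/ and /o/, between a vowel and a following unstressed vowel — surfaces as [ɾ] (rule 1).
/o/ (between /d/ and /t/): no rule targets it → [o].
/t/ (between /o/ and /t/): rule 1 targets it, but not between a vowel and a following unstressed vowel → unchanged [t].
/t/ — between /t/ and /e/; rule 1 does not apply here → [t].
/e/ (word-final): no rule targets it → [e].

[ˈtʃeɾotte]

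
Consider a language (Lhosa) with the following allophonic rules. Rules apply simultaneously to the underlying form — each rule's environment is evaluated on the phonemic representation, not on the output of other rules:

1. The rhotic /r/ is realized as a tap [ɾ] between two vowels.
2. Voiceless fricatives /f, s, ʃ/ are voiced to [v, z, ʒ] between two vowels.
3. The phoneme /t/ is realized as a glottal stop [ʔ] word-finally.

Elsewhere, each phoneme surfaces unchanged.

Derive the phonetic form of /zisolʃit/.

/z/ (word-initial): no rule targets it → [z].
/i/ — not in any rule's target class → [i].
/s/ — between /i/ and /o/, between two vowels — surfaces as [z] (rule 2).
/o/ (between /s/ and /l/): no rule targets it → [o].
/l/ stays [l].
/ʃ/ — between /l/ and /i/; rule 2 does not apply here → [ʃ].
/i/ stays [i].
Rule 3 applies to /t/ (word-final: word-finally) → [ʔ].

[zizolʃiʔ]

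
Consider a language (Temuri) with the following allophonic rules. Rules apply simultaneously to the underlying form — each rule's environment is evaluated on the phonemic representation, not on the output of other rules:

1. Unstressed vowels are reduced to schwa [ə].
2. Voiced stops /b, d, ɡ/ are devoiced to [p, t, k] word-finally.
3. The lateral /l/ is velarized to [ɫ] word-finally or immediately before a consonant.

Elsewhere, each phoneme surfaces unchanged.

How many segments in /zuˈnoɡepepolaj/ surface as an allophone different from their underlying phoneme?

Segments that undergo a rule: /u/ → [ə] (rule 1); /e/ → [ə] (rule 1); /e/ → [ə] (rule 1); /o/ → [ə] (rule 1); /a/ → [ə] (rule 1).
All other segments surface unchanged.

5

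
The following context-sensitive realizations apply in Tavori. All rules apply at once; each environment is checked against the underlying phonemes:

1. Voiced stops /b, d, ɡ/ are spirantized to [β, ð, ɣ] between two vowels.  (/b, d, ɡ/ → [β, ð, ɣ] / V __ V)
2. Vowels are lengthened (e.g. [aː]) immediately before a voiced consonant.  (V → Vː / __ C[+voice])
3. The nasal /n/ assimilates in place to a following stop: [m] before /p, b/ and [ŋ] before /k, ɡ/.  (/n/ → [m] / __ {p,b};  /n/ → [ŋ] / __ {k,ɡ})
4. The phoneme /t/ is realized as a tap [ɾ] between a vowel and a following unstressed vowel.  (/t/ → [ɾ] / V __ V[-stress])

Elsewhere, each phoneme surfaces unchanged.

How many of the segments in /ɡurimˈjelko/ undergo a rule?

Segments that undergo a rule: /u/ → [uː] (rule 2); /i/ → [iː] (rule 2); /e/ → [eː] (rule 2).
All other segments surface unchanged.

3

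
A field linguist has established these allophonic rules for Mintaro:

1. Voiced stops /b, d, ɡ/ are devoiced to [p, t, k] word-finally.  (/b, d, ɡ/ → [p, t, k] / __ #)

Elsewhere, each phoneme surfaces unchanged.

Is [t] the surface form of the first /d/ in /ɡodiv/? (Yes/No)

/d/ — between /o/ and /i/; rule 1 does not apply here → [d].
The actual realization is [d], not [t].

No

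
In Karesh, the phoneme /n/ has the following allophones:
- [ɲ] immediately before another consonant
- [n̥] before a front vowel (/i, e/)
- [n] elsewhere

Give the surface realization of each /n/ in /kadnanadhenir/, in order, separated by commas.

Occurrence 1 (position 4): no conditioning environment matches → elsewhere allophone [n].
Occurrence 2 (position 6): no conditioning environment matches → elsewhere allophone [n].
Occurrence 3 (position 11): before a front vowel (/i, e/) → [n̥].

[n], [n], [n̥]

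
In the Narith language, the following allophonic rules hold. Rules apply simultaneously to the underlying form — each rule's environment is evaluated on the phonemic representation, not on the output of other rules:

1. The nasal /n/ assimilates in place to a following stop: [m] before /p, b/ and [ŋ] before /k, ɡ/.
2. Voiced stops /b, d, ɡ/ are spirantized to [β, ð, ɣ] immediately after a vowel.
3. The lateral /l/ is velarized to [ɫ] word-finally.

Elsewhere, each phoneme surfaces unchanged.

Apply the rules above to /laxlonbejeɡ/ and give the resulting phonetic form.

[laxlombejeɣ]

/l/ (word-initial) fails the environment for rule 3, so it stays [l].
/a/ (between /l/ and /x/): no rule targets it → [a].
/x/ stays [x].
/l/ (between /x/ and /o/) is in the target of rule 3 but the environment (word-finally) is not met → [l].
/o/ (between /l/ and /n/) is unaffected → [o].
/n/ (between /o/ and /b/): before a labial or velar stop, so rule 1 applies → [m].
/b/ (between /n/ and /e/) is in the target of rule 2 but the environment (immediately after a vowel) is not met → [b].
/e/ — not in any rule's target class → [e].
/j/ stays [j].
/e/ stays [e].
Rule 2 applies to /ɡ/ (word-final: immediately after a vowel) → [ɣ].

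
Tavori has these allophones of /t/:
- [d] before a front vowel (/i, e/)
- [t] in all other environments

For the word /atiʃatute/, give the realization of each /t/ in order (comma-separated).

Occurrence 1 (position 2): before a front vowel (/i, e/) → [d].
Occurrence 2 (position 6): no conditioning environment matches → elsewhere allophone [t].
Occurrence 3 (position 8): before a front vowel (/i, e/) → [d].

[d], [t], [d]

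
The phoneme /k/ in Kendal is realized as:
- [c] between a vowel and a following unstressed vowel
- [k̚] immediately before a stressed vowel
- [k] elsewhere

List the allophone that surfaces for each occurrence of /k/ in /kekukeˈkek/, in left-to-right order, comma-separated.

[k], [c], [c], [k̚], [k]

Occurrence 1 (position 1): no conditioning environment matches → elsewhere allophone [k].
Occurrence 2 (position 3): between a vowel and a following unstressed vowel → [c].
Occurrence 3 (position 5): between a vowel and a following unstressed vowel → [c].
Occurrence 4 (position 7): immediately before a stressed vowel → [k̚].
Occurrence 5 (position 9): no conditioning environment matches → elsewhere allophone [k].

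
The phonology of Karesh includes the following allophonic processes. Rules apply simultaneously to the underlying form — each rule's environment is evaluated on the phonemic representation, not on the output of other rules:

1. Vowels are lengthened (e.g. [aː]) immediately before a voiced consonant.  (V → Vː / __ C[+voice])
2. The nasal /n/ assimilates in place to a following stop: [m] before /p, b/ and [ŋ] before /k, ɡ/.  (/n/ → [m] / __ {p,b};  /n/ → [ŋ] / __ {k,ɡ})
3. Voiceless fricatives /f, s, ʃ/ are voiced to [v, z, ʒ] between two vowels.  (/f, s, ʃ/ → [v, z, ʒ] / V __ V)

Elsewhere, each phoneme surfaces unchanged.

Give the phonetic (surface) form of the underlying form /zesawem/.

[zezaːweːm]

/e/ (between /z/ and /s/) fails the environment for rule 1, so it stays [e].
Rule 3 applies to /s/ (between /e/ and /a/: between two vowels) → [z].
/a/ (between /s/ and /w/) occurs before a voiced consonant → [aː] by rule 1.
/e/ (between /w/ and /m/) occurs before a voiced consonant → [eː] by rule 1.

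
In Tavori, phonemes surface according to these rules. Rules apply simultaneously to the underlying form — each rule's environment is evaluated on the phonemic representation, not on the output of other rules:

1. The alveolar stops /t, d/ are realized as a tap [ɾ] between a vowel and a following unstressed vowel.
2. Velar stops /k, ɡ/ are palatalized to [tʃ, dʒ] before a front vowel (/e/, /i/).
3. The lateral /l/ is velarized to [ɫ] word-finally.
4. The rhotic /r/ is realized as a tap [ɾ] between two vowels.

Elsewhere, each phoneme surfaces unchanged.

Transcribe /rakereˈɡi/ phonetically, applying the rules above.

[ratʃeɾeˈdʒi]

/r/ (word-initial) is in the target of rule 4 but the environment (between two vowels) is not met → [r].
/a/ (between /r/ and /k/): no rule targets it → [a].
/k/ meets the environment for rule 2 (before a front vowel) → [tʃ].
/e/ — not in any rule's target class → [e].
/r/ — between /e/ and /e/, between two vowels — surfaces as [ɾ] (rule 4).
/e/ stays [e].
/ɡ/ meets the environment for rule 2 (before a front vowel) → [dʒ].
/i/ — not in any rule's target class → [i].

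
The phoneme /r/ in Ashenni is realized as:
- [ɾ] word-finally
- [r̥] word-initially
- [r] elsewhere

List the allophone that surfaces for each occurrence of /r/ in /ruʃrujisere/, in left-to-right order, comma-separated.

Occurrence 1 (position 1): word-initially → [r̥].
Occurrence 2 (position 4): no conditioning environment matches → elsewhere allophone [r].
Occurrence 3 (position 10): no conditioning environment matches → elsewhere allophone [r].

[r̥], [r], [r]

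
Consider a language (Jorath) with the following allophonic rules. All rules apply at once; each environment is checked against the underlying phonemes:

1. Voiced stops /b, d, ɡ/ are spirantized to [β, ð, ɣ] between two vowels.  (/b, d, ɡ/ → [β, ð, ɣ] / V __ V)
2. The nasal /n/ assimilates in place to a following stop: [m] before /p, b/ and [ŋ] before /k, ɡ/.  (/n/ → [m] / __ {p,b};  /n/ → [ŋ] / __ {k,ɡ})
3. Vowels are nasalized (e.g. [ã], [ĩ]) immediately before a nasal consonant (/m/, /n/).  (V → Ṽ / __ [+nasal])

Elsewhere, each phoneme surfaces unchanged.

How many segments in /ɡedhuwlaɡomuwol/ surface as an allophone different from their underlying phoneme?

Segments that undergo a rule: /ɡ/ → [ɣ] (rule 1); /o/ → [õ] (rule 3).
All other segments surface unchanged.

2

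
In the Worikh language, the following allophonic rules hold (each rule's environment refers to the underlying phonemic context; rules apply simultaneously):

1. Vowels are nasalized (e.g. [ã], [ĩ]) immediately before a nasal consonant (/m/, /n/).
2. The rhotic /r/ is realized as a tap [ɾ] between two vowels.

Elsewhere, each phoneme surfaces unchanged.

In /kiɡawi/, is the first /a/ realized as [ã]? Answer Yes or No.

/a/ — between /ɡ/ and /w/; rule 1 does not apply here → [a].
The actual realization is [a], not [ã].

No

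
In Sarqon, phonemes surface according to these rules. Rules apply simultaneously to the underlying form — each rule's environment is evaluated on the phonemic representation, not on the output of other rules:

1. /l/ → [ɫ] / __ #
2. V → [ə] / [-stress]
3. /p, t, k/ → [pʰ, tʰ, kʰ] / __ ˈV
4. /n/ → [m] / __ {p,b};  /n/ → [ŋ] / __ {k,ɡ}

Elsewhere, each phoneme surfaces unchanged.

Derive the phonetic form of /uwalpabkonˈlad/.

/u/ (word-initial) occurs in an unstressed syllable → [ə] by rule 2.
Rule 2 applies to /a/ (between /w/ and /l/: in an unstressed syllable) → [ə].
/l/ (between /a/ and /p/): rule 1 targets it, but not word-finally → unchanged [l].
/p/ (between /l/ and /a/): rule 3 targets it, but not immediately before a stressed vowel → unchanged [p].
/a/ (between /p/ and /b/): in an unstressed syllable, so rule 2 applies → [ə].
/k/ (between /b/ and /o/) fails the environment for rule 3, so it stays [k].
/o/ meets the environment for rule 2 (in an unstressed syllable) → [ə].
/n/ (between /o/ and /l/) fails the environment for rule 4, so it stays [n].
/l/ (between /n/ and /a/) fails the environment for rule 1, so it stays [l].
/a/ (between /l/ and /d/): rule 2 targets it, but not in an unstressed syllable → unchanged [a].

[əwəlpəbkənˈlad]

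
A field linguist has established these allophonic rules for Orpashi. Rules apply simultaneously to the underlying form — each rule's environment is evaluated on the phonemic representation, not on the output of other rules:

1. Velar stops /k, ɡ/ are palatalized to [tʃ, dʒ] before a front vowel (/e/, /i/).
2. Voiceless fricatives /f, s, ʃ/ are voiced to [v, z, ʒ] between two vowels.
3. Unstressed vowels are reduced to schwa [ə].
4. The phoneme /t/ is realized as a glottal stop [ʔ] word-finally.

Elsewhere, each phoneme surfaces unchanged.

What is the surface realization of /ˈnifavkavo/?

[ˈnivəvkəvə]

/n/ (word-initial): no rule targets it → [n].
/i/ (between /n/ and /f/) fails the environment for rule 3, so it stays [i].
/f/ meets the environment for rule 2 (between two vowels) → [v].
Rule 3 applies to /a/ (between /f/ and /v/: in an unstressed syllable) → [ə].
/v/ (between /a/ and /k/): no rule targets it → [v].
/k/ (between /v/ and /a/) fails the environment for rule 1, so it stays [k].
/a/ (between /k/ and /v/) occurs in an unstressed syllable → [ə] by rule 3.
/v/ stays [v].
/o/ (word-final) occurs in an unstressed syllable → [ə] by rule 3.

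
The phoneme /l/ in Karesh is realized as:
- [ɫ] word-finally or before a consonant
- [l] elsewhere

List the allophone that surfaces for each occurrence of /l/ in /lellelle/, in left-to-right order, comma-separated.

[l], [ɫ], [l], [ɫ], [l]

Occurrence 1 (position 1): no conditioning environment matches → elsewhere allophone [l].
Occurrence 2 (position 3): word-finally or before a consonant → [ɫ].
Occurrence 3 (position 4): no conditioning environment matches → elsewhere allophone [l].
Occurrence 4 (position 6): word-finally or before a consonant → [ɫ].
Occurrence 5 (position 7): no conditioning environment matches → elsewhere allophone [l].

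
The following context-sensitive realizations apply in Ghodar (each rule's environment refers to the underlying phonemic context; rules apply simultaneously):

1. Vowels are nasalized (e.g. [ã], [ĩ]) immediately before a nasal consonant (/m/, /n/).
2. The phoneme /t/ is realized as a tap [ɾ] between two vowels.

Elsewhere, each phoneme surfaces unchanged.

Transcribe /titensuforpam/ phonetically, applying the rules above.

[tiɾẽnsuforpãm]

/t/ (word-initial): rule 2 targets it, but not between two vowels → unchanged [t].
/i/ — between /t/ and /t/; rule 1 does not apply here → [i].
/t/ (between /i/ and /e/) occurs between two vowels → [ɾ] by rule 2.
/e/ meets the environment for rule 1 (before a nasal consonant) → [ẽ].
/n/ (between /e/ and /s/) is unaffected → [n].
/s/ stays [s].
/u/ — between /s/ and /f/; rule 1 does not apply here → [u].
/f/ — not in any rule's target class → [f].
/o/ (between /f/ and /r/) fails the environment for rule 1, so it stays [o].
/r/ (between /o/ and /p/) is unaffected → [r].
/p/ stays [p].
/a/ — between /p/ and /m/, before a nasal consonant — surfaces as [ã] (rule 1).
/m/ stays [m].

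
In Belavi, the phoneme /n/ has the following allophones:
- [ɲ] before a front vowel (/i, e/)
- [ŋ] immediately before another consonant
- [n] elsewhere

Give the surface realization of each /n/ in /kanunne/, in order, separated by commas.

[n], [ŋ], [ɲ]

Occurrence 1 (position 3): no conditioning environment matches → elsewhere allophone [n].
Occurrence 2 (position 5): immediately before another consonant → [ŋ].
Occurrence 3 (position 6): before a front vowel (/i, e/) → [ɲ].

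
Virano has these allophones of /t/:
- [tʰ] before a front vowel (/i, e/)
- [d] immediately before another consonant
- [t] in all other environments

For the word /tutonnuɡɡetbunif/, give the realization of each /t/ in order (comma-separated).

[t], [t], [d]

Occurrence 1 (position 1): no conditioning environment matches → elsewhere allophone [t].
Occurrence 2 (position 3): no conditioning environment matches → elsewhere allophone [t].
Occurrence 3 (position 11): immediately before another consonant → [d].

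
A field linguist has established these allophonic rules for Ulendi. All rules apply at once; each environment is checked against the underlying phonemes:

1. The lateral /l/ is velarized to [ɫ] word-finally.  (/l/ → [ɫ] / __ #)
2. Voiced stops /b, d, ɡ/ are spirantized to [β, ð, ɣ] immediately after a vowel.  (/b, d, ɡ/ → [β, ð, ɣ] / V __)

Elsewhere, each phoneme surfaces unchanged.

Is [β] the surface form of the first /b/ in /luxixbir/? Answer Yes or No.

/b/ (between /x/ and /i/) fails the environment for rule 2, so it stays [b].
The actual realization is [b], not [β].

No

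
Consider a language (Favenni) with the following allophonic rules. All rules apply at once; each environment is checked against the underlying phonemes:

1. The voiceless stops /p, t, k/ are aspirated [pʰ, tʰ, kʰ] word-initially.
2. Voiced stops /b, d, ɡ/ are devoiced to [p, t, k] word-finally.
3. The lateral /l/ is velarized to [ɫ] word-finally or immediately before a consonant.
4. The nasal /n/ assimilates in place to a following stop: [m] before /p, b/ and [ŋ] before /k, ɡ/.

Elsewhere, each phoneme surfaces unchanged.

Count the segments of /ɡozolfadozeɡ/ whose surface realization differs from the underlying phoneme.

Segments that undergo a rule: /l/ → [ɫ] (rule 3); /ɡ/ → [k] (rule 2).
All other segments surface unchanged.

2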